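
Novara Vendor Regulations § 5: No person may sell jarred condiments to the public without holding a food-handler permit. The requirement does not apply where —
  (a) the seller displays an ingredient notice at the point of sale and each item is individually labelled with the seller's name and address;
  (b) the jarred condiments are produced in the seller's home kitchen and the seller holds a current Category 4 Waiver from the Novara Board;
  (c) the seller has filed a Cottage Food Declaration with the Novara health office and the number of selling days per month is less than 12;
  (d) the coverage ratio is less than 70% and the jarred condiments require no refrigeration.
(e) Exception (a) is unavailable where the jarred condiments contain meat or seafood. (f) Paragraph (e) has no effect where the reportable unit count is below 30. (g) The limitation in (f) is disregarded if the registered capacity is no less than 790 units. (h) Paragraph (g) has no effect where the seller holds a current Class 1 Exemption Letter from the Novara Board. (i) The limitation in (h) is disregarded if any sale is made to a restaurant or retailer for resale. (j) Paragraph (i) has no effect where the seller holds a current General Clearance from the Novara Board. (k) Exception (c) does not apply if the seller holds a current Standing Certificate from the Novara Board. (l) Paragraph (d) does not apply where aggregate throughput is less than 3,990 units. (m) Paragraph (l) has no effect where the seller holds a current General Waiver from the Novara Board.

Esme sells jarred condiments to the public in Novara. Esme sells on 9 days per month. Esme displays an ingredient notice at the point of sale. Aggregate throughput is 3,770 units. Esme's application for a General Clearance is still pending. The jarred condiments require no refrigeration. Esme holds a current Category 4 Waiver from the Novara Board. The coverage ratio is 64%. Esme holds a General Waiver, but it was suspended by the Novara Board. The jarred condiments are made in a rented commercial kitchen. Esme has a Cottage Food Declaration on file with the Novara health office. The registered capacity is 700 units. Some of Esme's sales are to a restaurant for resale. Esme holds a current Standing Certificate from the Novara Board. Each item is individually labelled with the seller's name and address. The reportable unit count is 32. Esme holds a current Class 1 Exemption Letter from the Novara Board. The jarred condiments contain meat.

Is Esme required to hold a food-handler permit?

Exception (a)'s conditions are all satisfied: an ingredient notice is displayed; items are individually labelled. Turning to paragraphs (e)–(j): (e) operates against (a): the jarred condiments contain meat. (f) is not triggered (the reportable unit count is 32, not below 30), so (e) stands. Exception (a) does not apply.
Exception (b) fails — the jarred condiments are made in a commercial kitchen, not a home kitchen.
All of (c)'s requirements are met (a Cottage Food Declaration is on file; the number of selling days per month is 9, less than the 12 limit). But applying paragraph (k): (k) operates against (c): a current Standing Certificate is held. Exception (c) does not apply.
Exception (d)'s conditions are all satisfied: the coverage ratio is 64%, less than the 70% limit; the jarred condiments are shelf-stable. But applying paragraphs (l)–(m): (l) is engaged — aggregate throughput is 3,770 units, less than the 3,990 units limit. (m) is not engaged (no current General Waiver is held), so (l) stands. (d) is therefore removed.
None of the exceptions is available; § 5 applies in full.

Yes — Esme must hold a food-handler permit.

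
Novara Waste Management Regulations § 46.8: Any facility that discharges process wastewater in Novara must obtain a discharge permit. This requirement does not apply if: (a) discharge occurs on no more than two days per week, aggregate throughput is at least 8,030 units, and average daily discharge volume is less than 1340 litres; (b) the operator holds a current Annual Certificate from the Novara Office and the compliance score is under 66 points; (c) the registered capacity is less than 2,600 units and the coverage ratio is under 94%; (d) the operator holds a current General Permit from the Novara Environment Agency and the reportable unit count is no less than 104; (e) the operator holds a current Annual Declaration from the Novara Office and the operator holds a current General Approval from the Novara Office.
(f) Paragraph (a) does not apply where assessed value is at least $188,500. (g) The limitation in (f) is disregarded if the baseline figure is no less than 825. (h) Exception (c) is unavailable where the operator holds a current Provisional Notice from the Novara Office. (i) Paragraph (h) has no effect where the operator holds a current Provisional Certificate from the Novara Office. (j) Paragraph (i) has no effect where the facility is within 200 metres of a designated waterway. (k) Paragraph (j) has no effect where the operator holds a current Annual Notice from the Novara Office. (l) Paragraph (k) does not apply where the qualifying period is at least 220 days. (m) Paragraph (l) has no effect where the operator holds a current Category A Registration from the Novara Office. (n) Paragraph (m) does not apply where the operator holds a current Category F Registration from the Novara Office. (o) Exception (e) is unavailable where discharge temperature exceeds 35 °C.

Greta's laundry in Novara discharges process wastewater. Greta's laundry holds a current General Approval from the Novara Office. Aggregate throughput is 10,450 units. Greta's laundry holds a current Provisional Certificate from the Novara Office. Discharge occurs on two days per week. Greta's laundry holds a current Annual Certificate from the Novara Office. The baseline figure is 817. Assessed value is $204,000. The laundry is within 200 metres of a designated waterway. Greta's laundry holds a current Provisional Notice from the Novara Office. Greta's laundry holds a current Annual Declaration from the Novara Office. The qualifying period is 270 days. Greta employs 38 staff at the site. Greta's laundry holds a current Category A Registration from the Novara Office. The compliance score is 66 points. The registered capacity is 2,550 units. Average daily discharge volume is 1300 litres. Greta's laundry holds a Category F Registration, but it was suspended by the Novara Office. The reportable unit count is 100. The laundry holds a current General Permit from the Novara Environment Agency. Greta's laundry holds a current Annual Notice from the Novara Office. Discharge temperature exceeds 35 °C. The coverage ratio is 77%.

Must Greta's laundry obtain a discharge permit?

No — exception (c) applies; Greta's laundry is not required to obtain a discharge permit.

Exception (a): discharge occurs on no more than two days per week; aggregate throughput is 10,450 units, meeting the 8,030 units threshold; average daily discharge volume is 1300 litres, less than the 1340 litres limit — every condition holds. However, paragraphs (f)–(g) must be considered: (f) operates against (a): assessed value is $204,000, meeting the $188,500 threshold. (g) is not triggered (the baseline figure is 817, short of 825), so (f) stands. Exception (a) does not apply.
Exception (b) fails — the compliance score is 66 points, not under 66 points.
Exception (c) is satisfied on its face — the registered capacity is 2,550 units, less than the 2,600 units limit; the coverage ratio is 77%, under the 94% limit. Applying paragraphs (h)–(n): (h) operates (a current Provisional Notice is held), but is itself disapplied by (i): (i) is triggered — a current Provisional Certificate is held. (j) would limit (i) — the laundry is within 200 m of a designated waterway — but (k) sets (j) aside: (k) applies — a current Annual Notice is held. (l) applies (the qualifying period is 270 days, meeting the 220 days threshold), but is displaced by (m): (m) is triggered — a current Category A Registration is held. (n), which would lift (m), is not engaged — the Category F Registration is not current. Exception (c) stands.
Exception (d) requires that the reportable unit count is no less than 104; but the reportable unit count is 100, short of 104, so (d) is unavailable.
Exception (e)'s conditions are all satisfied: a current Annual Declaration is held; a current General Approval is held. But applying paragraph (o): (o) operates against (e): discharge temperature exceeds 35 °C. So (e) is unavailable.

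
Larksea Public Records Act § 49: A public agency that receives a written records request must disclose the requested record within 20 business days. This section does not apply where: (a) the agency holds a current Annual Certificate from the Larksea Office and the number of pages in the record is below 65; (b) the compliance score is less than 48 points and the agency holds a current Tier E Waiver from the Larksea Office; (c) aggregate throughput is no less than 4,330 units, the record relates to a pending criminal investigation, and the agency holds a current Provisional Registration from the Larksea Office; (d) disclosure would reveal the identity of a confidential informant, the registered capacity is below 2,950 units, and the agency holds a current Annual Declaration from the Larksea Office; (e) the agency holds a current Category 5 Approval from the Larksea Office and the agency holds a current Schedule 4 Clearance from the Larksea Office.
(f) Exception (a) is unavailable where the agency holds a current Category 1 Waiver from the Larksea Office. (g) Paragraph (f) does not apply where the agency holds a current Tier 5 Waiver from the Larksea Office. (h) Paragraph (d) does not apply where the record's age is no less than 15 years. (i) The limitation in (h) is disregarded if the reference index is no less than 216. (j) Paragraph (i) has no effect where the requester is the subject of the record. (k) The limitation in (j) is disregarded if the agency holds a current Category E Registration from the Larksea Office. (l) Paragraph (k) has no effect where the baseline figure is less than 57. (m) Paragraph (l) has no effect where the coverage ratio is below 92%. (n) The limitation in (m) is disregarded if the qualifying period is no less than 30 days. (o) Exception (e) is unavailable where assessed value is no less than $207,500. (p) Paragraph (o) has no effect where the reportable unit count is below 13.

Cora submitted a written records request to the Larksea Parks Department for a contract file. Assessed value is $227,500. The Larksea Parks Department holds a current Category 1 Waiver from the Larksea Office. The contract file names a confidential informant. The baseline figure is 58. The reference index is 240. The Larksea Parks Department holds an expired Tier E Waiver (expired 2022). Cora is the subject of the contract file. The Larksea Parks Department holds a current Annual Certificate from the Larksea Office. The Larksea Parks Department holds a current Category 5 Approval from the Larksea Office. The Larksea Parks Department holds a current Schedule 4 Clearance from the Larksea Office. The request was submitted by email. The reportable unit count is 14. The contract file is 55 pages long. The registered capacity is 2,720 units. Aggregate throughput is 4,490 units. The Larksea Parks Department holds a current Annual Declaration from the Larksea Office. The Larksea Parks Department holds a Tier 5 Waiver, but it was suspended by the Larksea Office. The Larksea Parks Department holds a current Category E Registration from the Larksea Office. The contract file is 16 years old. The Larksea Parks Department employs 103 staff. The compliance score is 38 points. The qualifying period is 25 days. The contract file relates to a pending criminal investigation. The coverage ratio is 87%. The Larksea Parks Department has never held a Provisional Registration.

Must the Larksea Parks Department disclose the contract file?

All of (a)'s requirements are met (a current Annual Certificate is held; the number of pages in the record is 55, below the 65 limit). Turning to paragraphs (f)–(g): (f) operates against (a): a current Category 1 Waiver is held. (g) does not operate here (no current Tier 5 Waiver is held), so (f) stands. (a) is therefore removed.
Exception (b) fails — there is no Tier E Waiver in force.
Exception (c) does not apply: no current Provisional Registration is held.
All of (d)'s requirements are met (the contract file names a confidential informant; the registered capacity is 2,720 units, below the 2,950 units limit; a current Annual Declaration is held). Applying paragraphs (h)–(n): (h) operates (the record's age is 16 years, meeting the 15 years threshold), but yields to (i): (i) applies — the reference index is 240, meeting the 216 threshold. (j) applies (Cora is the subject of the contract file), but is displaced by (k): (k) operates — a current Category E Registration is held. (l) is inapplicable (the baseline figure is 58, not less than 57), so (k) stands. Exception (d) stands.
Exception (e): a current Category 5 Approval is held; a current Schedule 4 Clearance is held — every condition holds. Turning to paragraphs (o)–(p): (o) is triggered — assessed value is $227,500, meeting the $207,500 threshold. (p), which would lift (o), does not operate here — the reportable unit count is 14, not below 13. Exception (e) does not apply.

No — exception (d) applies; the Larksea Parks Department is not required to disclose the contract file.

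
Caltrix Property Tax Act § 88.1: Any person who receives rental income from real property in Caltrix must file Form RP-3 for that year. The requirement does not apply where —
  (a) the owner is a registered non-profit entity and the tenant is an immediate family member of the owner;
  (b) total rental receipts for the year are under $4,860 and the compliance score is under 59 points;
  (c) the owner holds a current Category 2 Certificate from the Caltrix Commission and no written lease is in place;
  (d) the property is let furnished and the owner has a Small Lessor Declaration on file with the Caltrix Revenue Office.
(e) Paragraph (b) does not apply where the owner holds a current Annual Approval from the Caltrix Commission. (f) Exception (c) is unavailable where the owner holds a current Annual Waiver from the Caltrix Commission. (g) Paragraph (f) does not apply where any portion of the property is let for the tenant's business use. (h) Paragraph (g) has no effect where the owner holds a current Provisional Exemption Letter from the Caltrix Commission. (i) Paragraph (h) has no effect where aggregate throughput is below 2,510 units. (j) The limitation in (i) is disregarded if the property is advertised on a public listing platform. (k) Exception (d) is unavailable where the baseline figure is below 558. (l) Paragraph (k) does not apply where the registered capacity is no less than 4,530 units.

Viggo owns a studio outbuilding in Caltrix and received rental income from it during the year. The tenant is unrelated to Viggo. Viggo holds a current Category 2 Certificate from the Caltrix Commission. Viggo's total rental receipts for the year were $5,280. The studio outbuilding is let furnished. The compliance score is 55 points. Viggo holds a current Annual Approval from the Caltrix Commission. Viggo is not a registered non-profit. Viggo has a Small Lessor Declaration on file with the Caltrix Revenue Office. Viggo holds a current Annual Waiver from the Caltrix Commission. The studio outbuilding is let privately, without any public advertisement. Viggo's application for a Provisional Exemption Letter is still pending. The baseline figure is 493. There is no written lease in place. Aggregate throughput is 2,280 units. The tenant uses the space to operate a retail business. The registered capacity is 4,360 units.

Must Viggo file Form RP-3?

No — exception (c) applies; Viggo is not required to file Form RP-3.

Exception (a) requires that the owner is a registered non-profit entity; but Viggo is not a registered non-profit, so (a) is unavailable.
Exception (b) does not apply: total rental receipts for the year are $5,280, not under $4,860.
Exception (c) is satisfied on its face — a current Category 2 Certificate is held; there is no written lease. Under paragraphs (f)–(j): (f) would limit (c) — a current Annual Waiver is held — but (g) sets (f) aside: (g) is engaged — the space is let for business use. (h), which would lift (g), is not triggered — there is no Provisional Exemption Letter in force. Exception (c) stands.
Exception (d): the property is let furnished; a Small Lessor Declaration is on file — every condition holds. Turning to paragraphs (k)–(l): (k) applies — the baseline figure is 493, below the 558 limit. (l) is not engaged (the registered capacity is 4,360 units, short of 4,530 units), so (k) stands. (d) is therefore removed.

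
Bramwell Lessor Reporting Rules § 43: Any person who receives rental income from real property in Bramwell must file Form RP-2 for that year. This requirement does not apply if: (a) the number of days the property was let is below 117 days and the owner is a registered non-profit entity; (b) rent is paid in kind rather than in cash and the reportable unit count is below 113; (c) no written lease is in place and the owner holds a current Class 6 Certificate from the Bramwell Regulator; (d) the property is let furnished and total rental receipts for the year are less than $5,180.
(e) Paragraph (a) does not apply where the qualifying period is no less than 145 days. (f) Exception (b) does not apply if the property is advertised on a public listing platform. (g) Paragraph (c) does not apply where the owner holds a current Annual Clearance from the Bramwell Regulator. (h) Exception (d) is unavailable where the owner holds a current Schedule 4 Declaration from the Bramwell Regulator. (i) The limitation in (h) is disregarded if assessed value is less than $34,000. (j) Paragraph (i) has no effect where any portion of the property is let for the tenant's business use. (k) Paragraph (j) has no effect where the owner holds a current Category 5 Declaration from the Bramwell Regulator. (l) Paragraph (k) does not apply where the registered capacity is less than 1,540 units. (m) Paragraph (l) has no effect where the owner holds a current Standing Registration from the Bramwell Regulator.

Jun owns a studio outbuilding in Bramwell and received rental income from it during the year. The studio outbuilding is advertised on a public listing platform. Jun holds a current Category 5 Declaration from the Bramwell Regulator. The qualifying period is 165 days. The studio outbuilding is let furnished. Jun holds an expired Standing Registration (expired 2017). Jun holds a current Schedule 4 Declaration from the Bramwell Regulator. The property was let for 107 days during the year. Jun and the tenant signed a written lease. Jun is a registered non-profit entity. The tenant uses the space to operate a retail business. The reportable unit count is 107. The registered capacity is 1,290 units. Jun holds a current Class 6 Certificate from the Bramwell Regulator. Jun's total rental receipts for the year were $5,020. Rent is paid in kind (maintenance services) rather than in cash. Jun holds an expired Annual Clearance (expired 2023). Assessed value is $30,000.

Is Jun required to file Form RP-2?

Exception (a): the number of days the property was let is 107 days, below the 117 days limit; Jun is a registered non-profit — every condition holds. But applying paragraph (e): (e) operates — the qualifying period is 165 days, meeting the 145 days threshold. (a) is therefore removed.
All of (b)'s requirements are met (rent is paid in kind; the reportable unit count is 107, below the 113 limit). But applying paragraph (f): (f) applies — the property is publicly advertised. So (b) is unavailable.
Exception (c) fails — a written lease is in place.
Exception (d): the property is let furnished; total rental receipts for the year are $5,020, less than the $5,180 limit — every condition holds. But: (h) operates against (d): a current Schedule 4 Declaration is held. (i) is engaged (assessed value is $30,000, less than the $34,000 limit), but yields to (j): (j) operates against (i): the space is let for business use. (k) operates (a current Category 5 Declaration is held), but is displaced by (l): (l) operates against (k): the registered capacity is 1,290 units, less than the 1,540 units limit. (m), which would lift (l), does not operate here — the Standing Registration is not current. (d) is therefore removed.
No exception is made out. Jun falls within the general rule.

Yes — Jun must file Form RP-2.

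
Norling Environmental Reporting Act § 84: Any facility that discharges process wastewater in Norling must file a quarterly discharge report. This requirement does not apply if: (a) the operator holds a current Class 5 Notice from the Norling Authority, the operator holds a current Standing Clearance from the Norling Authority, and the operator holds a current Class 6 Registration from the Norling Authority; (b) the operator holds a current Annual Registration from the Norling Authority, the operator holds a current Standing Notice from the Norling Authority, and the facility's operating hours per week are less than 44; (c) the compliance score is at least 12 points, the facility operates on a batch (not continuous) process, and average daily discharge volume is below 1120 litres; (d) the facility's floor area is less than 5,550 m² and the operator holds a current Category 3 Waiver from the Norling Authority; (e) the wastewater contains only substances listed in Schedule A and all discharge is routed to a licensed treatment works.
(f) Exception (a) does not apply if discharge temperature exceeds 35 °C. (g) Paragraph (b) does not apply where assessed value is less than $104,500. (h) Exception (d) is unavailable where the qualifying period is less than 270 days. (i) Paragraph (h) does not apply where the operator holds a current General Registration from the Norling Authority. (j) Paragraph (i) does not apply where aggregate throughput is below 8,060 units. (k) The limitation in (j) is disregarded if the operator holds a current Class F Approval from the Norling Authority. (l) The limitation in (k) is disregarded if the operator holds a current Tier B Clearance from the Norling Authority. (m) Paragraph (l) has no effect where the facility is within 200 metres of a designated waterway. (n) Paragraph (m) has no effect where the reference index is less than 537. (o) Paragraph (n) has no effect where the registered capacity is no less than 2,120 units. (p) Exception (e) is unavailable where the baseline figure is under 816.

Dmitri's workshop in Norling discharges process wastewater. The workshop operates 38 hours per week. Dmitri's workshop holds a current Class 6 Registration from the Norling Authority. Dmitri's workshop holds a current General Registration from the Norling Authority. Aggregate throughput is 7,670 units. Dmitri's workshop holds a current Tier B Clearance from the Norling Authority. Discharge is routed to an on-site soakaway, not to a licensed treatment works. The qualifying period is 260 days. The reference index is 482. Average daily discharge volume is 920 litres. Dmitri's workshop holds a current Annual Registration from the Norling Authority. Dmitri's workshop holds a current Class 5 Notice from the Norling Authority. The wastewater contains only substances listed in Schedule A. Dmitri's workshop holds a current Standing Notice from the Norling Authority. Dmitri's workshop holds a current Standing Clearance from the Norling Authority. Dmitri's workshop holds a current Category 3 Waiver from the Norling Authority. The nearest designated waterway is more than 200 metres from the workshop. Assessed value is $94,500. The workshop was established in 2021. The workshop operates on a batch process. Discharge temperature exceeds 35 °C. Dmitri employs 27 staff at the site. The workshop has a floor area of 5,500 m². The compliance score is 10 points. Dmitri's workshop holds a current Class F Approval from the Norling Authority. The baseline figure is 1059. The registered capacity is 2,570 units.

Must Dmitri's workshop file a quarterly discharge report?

Yes — Dmitri's workshop must file a quarterly discharge report.

Exception (a): a current Class 5 Notice is held; a current Standing Clearance is held; a current Class 6 Registration is held — every condition holds. But: (f) operates against (a): discharge temperature exceeds 35 °C. (a) is therefore removed.
Exception (b)'s conditions are all satisfied: a current Annual Registration is held; a current Standing Notice is held; the facility's operating hours per week are 38, less than the 44 limit. However, paragraph (g) must be considered: (g) is engaged — assessed value is $94,500, less than the $104,500 limit. So (b) is unavailable.
Exception (c) does not apply: the compliance score is 10 points, short of 12 points.
Exception (d): the facility's floor area is 5,500 m², less than the 5,550 m² limit; a current Category 3 Waiver is held — every condition holds. But: (h) applies — the qualifying period is 260 days, less than the 270 days limit. (i) would limit (h) — a current General Registration is held — but (j) sets (i) aside: (j) is triggered — aggregate throughput is 7,670 units, below the 8,060 units limit. (k) is engaged (a current Class F Approval is held), but is displaced by (l): (l) operates — a current Tier B Clearance is held. (m) does not operate here (the workshop is more than 200 m from any designated waterway), so (l) stands. So (d) is unavailable.
Exception (e) requires that all discharge is routed to a licensed treatment works; but discharge is not routed to a licensed treatment works, so (e) is unavailable.
No exception is made out. Dmitri's workshop falls within the general rule.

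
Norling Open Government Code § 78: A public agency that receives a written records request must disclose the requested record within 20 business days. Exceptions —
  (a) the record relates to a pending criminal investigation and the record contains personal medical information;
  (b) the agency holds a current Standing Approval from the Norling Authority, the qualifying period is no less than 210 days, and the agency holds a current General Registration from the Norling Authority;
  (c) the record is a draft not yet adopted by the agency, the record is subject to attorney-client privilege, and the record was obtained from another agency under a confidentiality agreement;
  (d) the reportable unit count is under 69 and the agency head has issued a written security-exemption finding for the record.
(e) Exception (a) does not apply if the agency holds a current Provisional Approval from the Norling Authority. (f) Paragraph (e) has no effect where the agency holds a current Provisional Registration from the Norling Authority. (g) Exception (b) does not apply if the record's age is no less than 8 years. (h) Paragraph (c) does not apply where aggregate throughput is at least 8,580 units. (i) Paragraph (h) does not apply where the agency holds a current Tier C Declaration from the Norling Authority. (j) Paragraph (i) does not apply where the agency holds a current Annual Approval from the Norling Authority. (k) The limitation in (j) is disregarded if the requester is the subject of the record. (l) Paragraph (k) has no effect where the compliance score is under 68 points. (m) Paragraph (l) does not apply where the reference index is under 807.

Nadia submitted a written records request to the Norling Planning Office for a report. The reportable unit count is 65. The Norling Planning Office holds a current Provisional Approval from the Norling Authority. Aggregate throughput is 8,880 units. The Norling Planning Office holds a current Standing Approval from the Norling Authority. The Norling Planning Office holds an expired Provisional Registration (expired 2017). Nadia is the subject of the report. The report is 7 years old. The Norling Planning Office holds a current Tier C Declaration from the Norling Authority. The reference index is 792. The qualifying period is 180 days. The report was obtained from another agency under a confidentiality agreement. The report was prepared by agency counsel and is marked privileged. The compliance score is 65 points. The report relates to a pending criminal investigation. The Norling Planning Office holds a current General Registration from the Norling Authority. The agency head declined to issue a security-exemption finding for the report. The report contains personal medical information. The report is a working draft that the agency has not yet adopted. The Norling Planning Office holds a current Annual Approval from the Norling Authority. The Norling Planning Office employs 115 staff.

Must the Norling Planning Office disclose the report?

Exception (a): the report relates to a pending investigation; the report contains personal medical information — every condition holds. But applying paragraphs (e)–(f): (e) operates against (a): a current Provisional Approval is held. (f) is not triggered (the Provisional Registration is not current), so (e) stands. So (a) is unavailable.
Exception (b) does not apply: the qualifying period is 180 days, short of 210 days.
Exception (c)'s conditions are all satisfied: the report is an unadopted draft; the report is privileged; the report was obtained under a confidentiality agreement. Under paragraphs (h)–(m): (h) is engaged (aggregate throughput is 8,880 units, meeting the 8,580 units threshold), but is itself disapplied by (i): (i) operates — a current Tier C Declaration is held. (j) would limit (i) — a current Annual Approval is held — but (k) sets (j) aside: (k) applies — Nadia is the subject of the report. (l) is engaged (the compliance score is 65 points, under the 68 points limit), but is set aside by (m): (m) applies — the reference index is 792, under the 807 limit. (c) remains available.
Exception (d) fails — the agency head declined to issue a security-exemption finding.

No — exception (c) applies; the Norling Planning Office is not required to disclose the report.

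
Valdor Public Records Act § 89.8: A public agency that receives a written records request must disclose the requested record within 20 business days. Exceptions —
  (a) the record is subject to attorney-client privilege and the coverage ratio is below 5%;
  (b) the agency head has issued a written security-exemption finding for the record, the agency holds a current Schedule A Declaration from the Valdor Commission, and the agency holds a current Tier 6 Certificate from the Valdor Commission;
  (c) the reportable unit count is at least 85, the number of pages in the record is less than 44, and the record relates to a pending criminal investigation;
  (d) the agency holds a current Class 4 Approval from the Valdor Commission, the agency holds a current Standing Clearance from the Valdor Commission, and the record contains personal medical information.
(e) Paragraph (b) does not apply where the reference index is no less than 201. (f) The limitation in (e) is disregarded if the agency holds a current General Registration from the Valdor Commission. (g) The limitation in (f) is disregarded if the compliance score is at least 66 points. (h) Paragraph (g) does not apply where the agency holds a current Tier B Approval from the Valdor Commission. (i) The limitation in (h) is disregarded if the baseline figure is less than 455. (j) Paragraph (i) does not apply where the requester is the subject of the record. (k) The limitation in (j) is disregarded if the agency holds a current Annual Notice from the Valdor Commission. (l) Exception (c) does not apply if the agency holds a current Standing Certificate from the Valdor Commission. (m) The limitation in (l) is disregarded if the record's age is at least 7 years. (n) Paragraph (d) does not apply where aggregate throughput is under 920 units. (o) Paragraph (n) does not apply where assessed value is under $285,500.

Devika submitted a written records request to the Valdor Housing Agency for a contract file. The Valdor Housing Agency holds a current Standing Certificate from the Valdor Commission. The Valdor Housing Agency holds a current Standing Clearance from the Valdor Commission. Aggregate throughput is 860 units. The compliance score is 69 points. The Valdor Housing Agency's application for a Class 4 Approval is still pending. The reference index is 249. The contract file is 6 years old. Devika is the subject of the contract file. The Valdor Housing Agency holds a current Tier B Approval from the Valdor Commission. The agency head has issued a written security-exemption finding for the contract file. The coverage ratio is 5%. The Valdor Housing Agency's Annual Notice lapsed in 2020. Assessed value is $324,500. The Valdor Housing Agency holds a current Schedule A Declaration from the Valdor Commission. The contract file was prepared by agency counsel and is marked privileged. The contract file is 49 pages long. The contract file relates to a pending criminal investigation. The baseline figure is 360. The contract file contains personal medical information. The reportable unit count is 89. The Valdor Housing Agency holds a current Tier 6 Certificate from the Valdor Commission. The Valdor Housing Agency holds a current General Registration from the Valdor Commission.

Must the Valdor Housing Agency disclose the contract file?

No — exception (b) applies; the Valdor Housing Agency is not required to disclose the contract file.

Exception (a) fails — the coverage ratio is 5%, not below 5%.
Exception (b) is satisfied on its face — a written security-exemption finding has been issued; a current Schedule A Declaration is held; a current Tier 6 Certificate is held. As to paragraphs (e)–(k): (e) would limit (b) — the reference index is 249, meeting the 201 threshold — but (f) sets (e) aside: (f) applies — a current General Registration is held. (g) would limit (f) — the compliance score is 69 points, meeting the 66 points threshold — but (h) sets (g) aside: (h) operates against (g): a current Tier B Approval is held. (i) is engaged (the baseline figure is 360, less than the 455 limit), but is displaced by (j): (j) applies — Devika is the subject of the contract file. (k) is not triggered (the Annual Notice is not current), so (j) stands. So (b) applies.
Exception (c) fails — the number of pages in the record is 49, not less than 44.
Exception (d) does not apply: the Class 4 Approval is not current.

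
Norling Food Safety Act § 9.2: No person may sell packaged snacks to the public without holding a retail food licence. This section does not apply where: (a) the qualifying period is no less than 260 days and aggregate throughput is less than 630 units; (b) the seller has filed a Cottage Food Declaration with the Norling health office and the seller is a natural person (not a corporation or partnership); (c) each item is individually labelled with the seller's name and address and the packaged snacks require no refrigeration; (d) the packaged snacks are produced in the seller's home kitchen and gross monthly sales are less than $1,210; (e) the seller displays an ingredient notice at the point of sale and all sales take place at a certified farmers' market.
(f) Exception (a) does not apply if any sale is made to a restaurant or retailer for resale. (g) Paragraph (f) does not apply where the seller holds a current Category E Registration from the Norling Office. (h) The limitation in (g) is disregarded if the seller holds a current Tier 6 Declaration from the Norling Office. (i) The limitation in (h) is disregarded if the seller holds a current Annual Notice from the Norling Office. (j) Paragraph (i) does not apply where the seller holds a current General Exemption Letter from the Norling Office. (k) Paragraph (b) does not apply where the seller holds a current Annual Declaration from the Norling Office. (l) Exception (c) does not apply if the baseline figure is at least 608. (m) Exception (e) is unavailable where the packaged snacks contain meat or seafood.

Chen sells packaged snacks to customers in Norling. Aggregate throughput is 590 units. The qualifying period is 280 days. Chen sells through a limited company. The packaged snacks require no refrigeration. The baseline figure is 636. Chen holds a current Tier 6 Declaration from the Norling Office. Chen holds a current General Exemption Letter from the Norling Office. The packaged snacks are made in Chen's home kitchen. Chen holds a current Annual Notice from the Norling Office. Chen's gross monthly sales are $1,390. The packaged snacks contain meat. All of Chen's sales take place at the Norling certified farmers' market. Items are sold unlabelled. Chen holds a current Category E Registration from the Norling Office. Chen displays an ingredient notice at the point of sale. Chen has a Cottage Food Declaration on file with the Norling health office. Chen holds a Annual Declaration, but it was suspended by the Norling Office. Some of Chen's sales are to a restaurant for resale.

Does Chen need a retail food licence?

Exception (a)'s conditions are all satisfied: the qualifying period is 280 days, meeting the 260 days threshold; aggregate throughput is 590 units, less than the 630 units limit. But applying paragraphs (f)–(j): (f) operates against (a): some sales are to a restaurant for resale. (g) is engaged (a current Category E Registration is held), but is displaced by (h): (h) operates against (g): a current Tier 6 Declaration is held. (i) would limit (h) — a current Annual Notice is held — but (j) sets (i) aside: (j) operates against (i): a current General Exemption Letter is held. (a) is therefore removed.
Exception (b) requires that the seller is a natural person (not a corporation or partnership); but the seller operates through a limited company, so (b) is unavailable.
Exception (c) fails — items are sold unlabelled.
Exception (d) requires that gross monthly sales are less than $1,210; but gross monthly sales are $1,390, not less than $1,210, so (d) is unavailable.
All of (e)'s requirements are met (an ingredient notice is displayed; all sales are at a certified farmers' market). But: (m) operates against (e): the packaged snacks contain meat. (e) is therefore removed.
No exception applies. The general rule governs.

Yes — Chen must hold a retail food licence.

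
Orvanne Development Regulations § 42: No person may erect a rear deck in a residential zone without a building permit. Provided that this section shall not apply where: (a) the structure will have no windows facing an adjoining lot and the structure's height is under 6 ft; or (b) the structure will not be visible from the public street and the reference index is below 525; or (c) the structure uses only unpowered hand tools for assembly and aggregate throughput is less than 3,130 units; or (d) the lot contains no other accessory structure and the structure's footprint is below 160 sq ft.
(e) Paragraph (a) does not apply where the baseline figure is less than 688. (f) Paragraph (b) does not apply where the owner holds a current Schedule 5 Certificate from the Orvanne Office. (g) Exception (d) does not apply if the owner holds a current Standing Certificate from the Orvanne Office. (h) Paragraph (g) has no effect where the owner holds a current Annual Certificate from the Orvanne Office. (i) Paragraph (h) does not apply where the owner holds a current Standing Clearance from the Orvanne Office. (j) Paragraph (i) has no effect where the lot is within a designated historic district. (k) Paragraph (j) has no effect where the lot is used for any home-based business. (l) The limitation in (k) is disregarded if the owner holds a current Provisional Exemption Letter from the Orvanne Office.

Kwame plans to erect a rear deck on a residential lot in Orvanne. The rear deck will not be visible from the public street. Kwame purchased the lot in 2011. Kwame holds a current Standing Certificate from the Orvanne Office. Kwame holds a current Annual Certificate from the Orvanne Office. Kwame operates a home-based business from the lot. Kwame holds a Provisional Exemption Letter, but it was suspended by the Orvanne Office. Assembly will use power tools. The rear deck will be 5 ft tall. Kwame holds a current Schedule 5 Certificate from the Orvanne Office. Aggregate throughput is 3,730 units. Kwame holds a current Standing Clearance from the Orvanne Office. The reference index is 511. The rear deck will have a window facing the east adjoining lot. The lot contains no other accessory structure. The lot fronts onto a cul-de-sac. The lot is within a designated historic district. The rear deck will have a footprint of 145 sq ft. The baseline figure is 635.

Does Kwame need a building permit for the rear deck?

Yes — Kwame must obtain a building permit.

Exception (a) fails — a window faces an adjoining lot.
Exception (b)'s conditions are all satisfied: the structure will not be visible from the street; the reference index is 511, below the 525 limit. Turning to paragraph (f): (f) operates — a current Schedule 5 Certificate is held. Exception (b) does not apply.
Exception (c) does not apply: assembly uses power tools.
Exception (d)'s conditions are all satisfied: the lot has no other accessory structure; the structure's footprint is 145 sq ft, below the 160 sq ft limit. Turning to paragraphs (g)–(l): (g) is triggered — a current Standing Certificate is held. (h) would limit (g) — a current Annual Certificate is held — but (i) sets (h) aside: (i) operates against (h): a current Standing Clearance is held. (j) would limit (i) — the lot is in a historic district — but (k) sets (j) aside: (k) operates against (j): a home-based business operates on the lot. (l) is inapplicable (no current Provisional Exemption Letter is held), so (k) stands. (d) is therefore removed.
Every exception is unavailable, so the rule governs.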